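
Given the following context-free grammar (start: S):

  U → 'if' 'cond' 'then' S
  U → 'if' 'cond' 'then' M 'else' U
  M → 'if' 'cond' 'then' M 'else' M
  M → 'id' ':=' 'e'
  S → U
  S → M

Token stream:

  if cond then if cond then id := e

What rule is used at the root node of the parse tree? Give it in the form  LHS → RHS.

S → U

[S [U if cond then [S [U if cond then [S [M id := e]]]]]]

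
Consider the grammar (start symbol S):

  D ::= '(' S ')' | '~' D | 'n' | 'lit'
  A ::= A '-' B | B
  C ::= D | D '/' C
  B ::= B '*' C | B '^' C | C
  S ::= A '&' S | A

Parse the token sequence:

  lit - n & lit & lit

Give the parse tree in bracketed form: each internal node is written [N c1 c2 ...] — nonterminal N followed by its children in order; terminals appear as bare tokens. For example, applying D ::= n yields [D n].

[S [A [A [B [C [D lit]]]] - [B [C [D n]]]] & [S [A [B [C [D lit]]]] & [S [A [B [C [D lit]]]]]]]

S
A & S
A - B & S
B - B & S
C - B & S
D - B & S
lit - B & S
lit - C & S
lit - D & S
lit - n & S
lit - n & A & S
lit - n & B & S
lit - n & C & S
lit - n & D & S
lit - n & lit & S
lit - n & lit & A
lit - n & lit & B
lit - n & lit & C
lit - n & lit & D
lit - n & lit & lit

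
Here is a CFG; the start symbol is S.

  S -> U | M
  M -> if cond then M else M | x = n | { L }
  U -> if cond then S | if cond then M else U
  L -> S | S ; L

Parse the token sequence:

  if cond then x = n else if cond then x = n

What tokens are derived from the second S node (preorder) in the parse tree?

[S [U if cond then [M x = n] else [U if cond then [S [M x = n]]]]]

x = n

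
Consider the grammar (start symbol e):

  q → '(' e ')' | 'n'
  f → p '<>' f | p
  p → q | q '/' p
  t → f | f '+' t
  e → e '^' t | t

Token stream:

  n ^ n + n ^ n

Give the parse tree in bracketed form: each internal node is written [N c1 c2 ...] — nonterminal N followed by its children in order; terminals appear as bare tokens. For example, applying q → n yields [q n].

[e [e [e [t [f [p [q n]]]]] ^ [t [f [p [q n]]] + [t [f [p [q n]]]]]] ^ [t [f [p [q n]]]]]

e
e ^ t
e ^ t ^ t
t ^ t ^ t
f ^ t ^ t
p ^ t ^ t
q ^ t ^ t
n ^ t ^ t
n ^ f + t ^ t
n ^ p + t ^ t
n ^ q + t ^ t
n ^ n + t ^ t
n ^ n + f ^ t
n ^ n + p ^ t
n ^ n + q ^ t
n ^ n + n ^ t
n ^ n + n ^ f
n ^ n + n ^ p
n ^ n + n ^ q
n ^ n + n ^ n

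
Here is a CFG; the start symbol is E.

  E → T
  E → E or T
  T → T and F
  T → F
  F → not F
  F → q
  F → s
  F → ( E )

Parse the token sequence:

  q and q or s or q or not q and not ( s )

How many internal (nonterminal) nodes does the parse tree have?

21

[E [E [E [E [T [T [F q]] and [F q]]] or [T [F s]]] or [T [F q]]] or [T [T [F not [F q]]] and [F not [F ( [E [T [F s]]] )]]]]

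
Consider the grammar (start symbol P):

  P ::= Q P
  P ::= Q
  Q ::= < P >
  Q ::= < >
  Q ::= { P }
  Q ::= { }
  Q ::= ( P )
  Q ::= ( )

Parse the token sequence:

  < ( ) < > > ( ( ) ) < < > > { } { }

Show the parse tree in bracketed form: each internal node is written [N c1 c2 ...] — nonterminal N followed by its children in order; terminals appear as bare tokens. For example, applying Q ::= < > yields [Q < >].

[P [Q < [P [Q ( )] [P [Q < >]]] >] [P [Q ( [P [Q ( )]] )] [P [Q < [P [Q < >]] >] [P [Q { }] [P [Q { }]]]]]]

P
Q P
< P > P
< Q P > P
< ( ) P > P
< ( ) Q > P
< ( ) < > > P
< ( ) < > > Q P
< ( ) < > > ( P ) P
< ( ) < > > ( Q ) P
< ( ) < > > ( ( ) ) P
< ( ) < > > ( ( ) ) Q P
< ( ) < > > ( ( ) ) < P > P
< ( ) < > > ( ( ) ) < Q > P
< ( ) < > > ( ( ) ) < < > > P
< ( ) < > > ( ( ) ) < < > > Q P
< ( ) < > > ( ( ) ) < < > > { } P
< ( ) < > > ( ( ) ) < < > > { } Q
< ( ) < > > ( ( ) ) < < > > { } { }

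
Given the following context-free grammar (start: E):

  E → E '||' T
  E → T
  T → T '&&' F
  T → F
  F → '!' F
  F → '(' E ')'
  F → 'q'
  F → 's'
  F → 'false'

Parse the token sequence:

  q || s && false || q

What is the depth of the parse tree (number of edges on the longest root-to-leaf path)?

[E [E [E [T [F q]]] || [T [T [F s]] && [F false]]] || [T [F q]]]

5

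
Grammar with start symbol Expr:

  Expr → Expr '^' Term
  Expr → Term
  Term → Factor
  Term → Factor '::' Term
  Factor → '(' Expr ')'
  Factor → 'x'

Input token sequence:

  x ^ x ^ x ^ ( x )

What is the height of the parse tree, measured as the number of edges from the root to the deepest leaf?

[Expr [Expr [Expr [Expr [Term [Factor x]]] ^ [Term [Factor x]]] ^ [Term [Factor x]]] ^ [Term [Factor ( [Expr [Term [Factor x]]] )]]]

6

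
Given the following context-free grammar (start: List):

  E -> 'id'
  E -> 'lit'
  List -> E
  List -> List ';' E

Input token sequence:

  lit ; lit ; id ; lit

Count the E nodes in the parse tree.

4

[List [List [List [List [E lit]] ; [E lit]] ; [E id]] ; [E lit]]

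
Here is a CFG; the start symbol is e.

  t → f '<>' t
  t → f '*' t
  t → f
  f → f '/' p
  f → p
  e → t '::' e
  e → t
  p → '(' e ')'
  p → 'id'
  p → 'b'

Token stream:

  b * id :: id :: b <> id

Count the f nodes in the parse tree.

5

[e [t [f [p b]] * [t [f [p id]]]] :: [e [t [f [p id]]] :: [e [t [f [p b]] <> [t [f [p id]]]]]]]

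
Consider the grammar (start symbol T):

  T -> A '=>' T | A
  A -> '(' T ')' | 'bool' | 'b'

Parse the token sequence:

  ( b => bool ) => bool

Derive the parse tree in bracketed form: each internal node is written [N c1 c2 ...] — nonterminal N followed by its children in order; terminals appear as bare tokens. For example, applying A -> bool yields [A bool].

T
A => T
( T ) => T
( A => T ) => T
( b => T ) => T
( b => A ) => T
( b => bool ) => T
( b => bool ) => A
( b => bool ) => bool

[T [A ( [T [A b] => [T [A bool]]] )] => [T [A bool]]]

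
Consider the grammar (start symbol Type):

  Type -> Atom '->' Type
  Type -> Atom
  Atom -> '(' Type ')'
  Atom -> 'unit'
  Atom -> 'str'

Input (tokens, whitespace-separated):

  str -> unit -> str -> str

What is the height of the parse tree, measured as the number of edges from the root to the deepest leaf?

[Type [Atom str] -> [Type [Atom unit] -> [Type [Atom str] -> [Type [Atom str]]]]]

5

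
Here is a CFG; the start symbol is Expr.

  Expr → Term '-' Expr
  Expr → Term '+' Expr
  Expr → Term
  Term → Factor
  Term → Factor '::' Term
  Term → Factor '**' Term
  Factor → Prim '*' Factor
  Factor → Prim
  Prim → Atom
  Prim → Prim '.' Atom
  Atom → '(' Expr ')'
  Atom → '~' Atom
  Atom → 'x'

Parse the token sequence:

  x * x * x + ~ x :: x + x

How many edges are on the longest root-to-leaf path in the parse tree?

[Expr [Term [Factor [Prim [Atom x]] * [Factor [Prim [Atom x]] * [Factor [Prim [Atom x]]]]]] + [Expr [Term [Factor [Prim [Atom ~ [Atom x]]]] :: [Term [Factor [Prim [Atom x]]]]] + [Expr [Term [Factor [Prim [Atom x]]]]]]]

7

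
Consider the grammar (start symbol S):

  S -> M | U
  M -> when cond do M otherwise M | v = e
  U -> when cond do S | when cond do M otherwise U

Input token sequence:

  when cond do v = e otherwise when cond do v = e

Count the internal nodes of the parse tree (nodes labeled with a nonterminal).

6

[S [U when cond do [M v = e] otherwise [U when cond do [S [M v = e]]]]]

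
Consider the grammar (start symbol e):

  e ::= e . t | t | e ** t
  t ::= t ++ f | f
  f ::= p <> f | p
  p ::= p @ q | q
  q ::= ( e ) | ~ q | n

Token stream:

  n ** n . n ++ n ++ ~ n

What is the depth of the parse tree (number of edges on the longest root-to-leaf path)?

[e [e [e [t [f [p [q n]]]]] ** [t [f [p [q n]]]]] . [t [t [t [f [p [q n]]]] ++ [f [p [q n]]]] ++ [f [p [q ~ [q n]]]]]]

7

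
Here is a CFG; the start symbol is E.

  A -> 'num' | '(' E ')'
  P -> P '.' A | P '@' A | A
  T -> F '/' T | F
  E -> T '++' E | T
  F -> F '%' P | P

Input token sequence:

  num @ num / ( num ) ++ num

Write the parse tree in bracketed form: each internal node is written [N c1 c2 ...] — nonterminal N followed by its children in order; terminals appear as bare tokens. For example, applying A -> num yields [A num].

E
T ++ E
F / T ++ E
P / T ++ E
P @ A / T ++ E
A @ A / T ++ E
num @ A / T ++ E
num @ num / T ++ E
num @ num / F ++ E
num @ num / P ++ E
num @ num / A ++ E
num @ num / ( E ) ++ E
num @ num / ( T ) ++ E
num @ num / ( F ) ++ E
num @ num / ( P ) ++ E
num @ num / ( A ) ++ E
num @ num / ( num ) ++ E
num @ num / ( num ) ++ T
num @ num / ( num ) ++ F
num @ num / ( num ) ++ P
num @ num / ( num ) ++ A
num @ num / ( num ) ++ num

[E [T [F [P [P [A num]] @ [A num]]] / [T [F [P [A ( [E [T [F [P [A num]]]]] )]]]]] ++ [E [T [F [P [A num]]]]]]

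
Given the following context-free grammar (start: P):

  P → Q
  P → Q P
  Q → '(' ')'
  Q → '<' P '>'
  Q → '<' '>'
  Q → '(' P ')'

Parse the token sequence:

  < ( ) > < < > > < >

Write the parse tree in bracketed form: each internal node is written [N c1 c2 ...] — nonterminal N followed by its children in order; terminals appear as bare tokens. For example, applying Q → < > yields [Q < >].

P
Q P
< P > P
< Q > P
< ( ) > P
< ( ) > Q P
< ( ) > < P > P
< ( ) > < Q > P
< ( ) > < < > > P
< ( ) > < < > > Q
< ( ) > < < > > < >

[P [Q < [P [Q ( )]] >] [P [Q < [P [Q < >]] >] [P [Q < >]]]]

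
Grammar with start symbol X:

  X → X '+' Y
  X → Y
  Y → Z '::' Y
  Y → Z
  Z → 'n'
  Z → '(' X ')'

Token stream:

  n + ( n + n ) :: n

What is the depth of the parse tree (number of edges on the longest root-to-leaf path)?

7

[X [X [Y [Z n]]] + [Y [Z ( [X [X [Y [Z n]]] + [Y [Z n]]] )] :: [Y [Z n]]]]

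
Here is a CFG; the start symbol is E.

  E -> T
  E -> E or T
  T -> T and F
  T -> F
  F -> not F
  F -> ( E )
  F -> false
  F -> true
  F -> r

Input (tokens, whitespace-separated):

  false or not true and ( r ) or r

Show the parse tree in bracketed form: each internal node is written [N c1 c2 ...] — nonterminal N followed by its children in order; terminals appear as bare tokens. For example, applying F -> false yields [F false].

E
E or T
E or T or T
T or T or T
F or T or T
false or T or T
false or T and F or T
false or F and F or T
false or not F and F or T
false or not true and F or T
false or not true and ( E ) or T
false or not true and ( T ) or T
false or not true and ( F ) or T
false or not true and ( r ) or T
false or not true and ( r ) or F
false or not true and ( r ) or r

[E [E [E [T [F false]]] or [T [T [F not [F true]]] and [F ( [E [T [F r]]] )]]] or [T [F r]]]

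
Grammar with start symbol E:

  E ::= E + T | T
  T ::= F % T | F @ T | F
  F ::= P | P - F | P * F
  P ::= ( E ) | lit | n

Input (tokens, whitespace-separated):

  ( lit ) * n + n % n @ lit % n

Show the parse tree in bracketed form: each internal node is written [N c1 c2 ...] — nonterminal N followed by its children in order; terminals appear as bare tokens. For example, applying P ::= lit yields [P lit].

E
E + T
T + T
F + T
P * F + T
( E ) * F + T
( T ) * F + T
( F ) * F + T
( P ) * F + T
( lit ) * F + T
( lit ) * P + T
( lit ) * n + T
( lit ) * n + F % T
( lit ) * n + P % T
( lit ) * n + n % T
( lit ) * n + n % F @ T
( lit ) * n + n % P @ T
( lit ) * n + n % n @ T
( lit ) * n + n % n @ F % T
( lit ) * n + n % n @ P % T
( lit ) * n + n % n @ lit % T
( lit ) * n + n % n @ lit % F
( lit ) * n + n % n @ lit % P
( lit ) * n + n % n @ lit % n

[E [E [T [F [P ( [E [T [F [P lit]]]] )] * [F [P n]]]]] + [T [F [P n]] % [T [F [P n]] @ [T [F [P lit]] % [T [F [P n]]]]]]]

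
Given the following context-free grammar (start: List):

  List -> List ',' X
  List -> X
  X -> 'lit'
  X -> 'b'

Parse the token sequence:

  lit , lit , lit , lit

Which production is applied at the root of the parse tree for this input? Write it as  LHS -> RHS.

[List [List [List [List [X lit]] , [X lit]] , [X lit]] , [X lit]]

List -> List ',' X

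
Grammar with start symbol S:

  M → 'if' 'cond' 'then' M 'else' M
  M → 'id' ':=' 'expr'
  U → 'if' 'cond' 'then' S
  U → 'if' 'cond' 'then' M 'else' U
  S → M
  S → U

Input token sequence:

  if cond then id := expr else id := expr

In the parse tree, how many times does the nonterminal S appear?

1

[S [M if cond then [M id := expr] else [M id := expr]]]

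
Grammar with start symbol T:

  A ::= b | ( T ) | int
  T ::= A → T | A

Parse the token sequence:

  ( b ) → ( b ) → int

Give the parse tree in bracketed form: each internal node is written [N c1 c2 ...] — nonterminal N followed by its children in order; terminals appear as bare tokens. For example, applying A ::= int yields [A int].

[T [A ( [T [A b]] )] → [T [A ( [T [A b]] )] → [T [A int]]]]

T
A → T
( T ) → T
( A ) → T
( b ) → T
( b ) → A → T
( b ) → ( T ) → T
( b ) → ( A ) → T
( b ) → ( b ) → T
( b ) → ( b ) → A
( b ) → ( b ) → int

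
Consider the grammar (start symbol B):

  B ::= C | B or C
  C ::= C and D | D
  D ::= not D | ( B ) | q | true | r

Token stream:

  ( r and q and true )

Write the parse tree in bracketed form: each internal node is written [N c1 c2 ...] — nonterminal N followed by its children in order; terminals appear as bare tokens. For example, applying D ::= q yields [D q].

B
C
D
( B )
( C )
( C and D )
( C and D and D )
( D and D and D )
( r and D and D )
( r and q and D )
( r and q and true )

[B [C [D ( [B [C [C [C [D r]] and [D q]] and [D true]]] )]]]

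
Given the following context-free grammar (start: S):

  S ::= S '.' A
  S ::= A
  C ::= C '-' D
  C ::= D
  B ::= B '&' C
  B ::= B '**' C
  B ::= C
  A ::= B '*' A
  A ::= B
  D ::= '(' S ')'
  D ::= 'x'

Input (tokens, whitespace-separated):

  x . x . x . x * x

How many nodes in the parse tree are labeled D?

[S [S [S [S [A [B [C [D x]]]]] . [A [B [C [D x]]]]] . [A [B [C [D x]]]]] . [A [B [C [D x]]] * [A [B [C [D x]]]]]]

5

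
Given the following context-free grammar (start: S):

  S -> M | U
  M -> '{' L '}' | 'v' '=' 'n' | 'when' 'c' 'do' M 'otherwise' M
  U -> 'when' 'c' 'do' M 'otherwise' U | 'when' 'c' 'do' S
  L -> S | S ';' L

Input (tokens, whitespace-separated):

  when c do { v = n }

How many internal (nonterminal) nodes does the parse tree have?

7

[S [U when c do [S [M { [L [S [M v = n]]] }]]]]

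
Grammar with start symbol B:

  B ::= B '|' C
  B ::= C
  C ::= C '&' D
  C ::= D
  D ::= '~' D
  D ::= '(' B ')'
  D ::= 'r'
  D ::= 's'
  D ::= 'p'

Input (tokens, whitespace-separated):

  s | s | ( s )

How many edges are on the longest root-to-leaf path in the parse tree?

6

[B [B [B [C [D s]]] | [C [D s]]] | [C [D ( [B [C [D s]]] )]]]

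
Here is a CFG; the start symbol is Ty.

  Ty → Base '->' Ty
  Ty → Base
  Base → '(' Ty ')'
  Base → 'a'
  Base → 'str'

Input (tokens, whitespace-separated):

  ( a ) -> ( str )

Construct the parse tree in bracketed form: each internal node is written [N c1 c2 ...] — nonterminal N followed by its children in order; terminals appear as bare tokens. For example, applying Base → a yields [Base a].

[Ty [Base ( [Ty [Base a]] )] -> [Ty [Base ( [Ty [Base str]] )]]]

Ty
Base -> Ty
( Ty ) -> Ty
( Base ) -> Ty
( a ) -> Ty
( a ) -> Base
( a ) -> ( Ty )
( a ) -> ( Base )
( a ) -> ( str )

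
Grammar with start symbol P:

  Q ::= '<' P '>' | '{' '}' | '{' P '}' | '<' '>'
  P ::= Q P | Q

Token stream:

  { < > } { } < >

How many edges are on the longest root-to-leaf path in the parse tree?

[P [Q { [P [Q < >]] }] [P [Q { }] [P [Q < >]]]]

4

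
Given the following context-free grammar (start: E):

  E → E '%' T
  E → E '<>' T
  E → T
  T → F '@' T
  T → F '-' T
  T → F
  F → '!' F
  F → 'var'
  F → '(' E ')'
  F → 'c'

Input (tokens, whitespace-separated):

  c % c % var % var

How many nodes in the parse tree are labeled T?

4

[E [E [E [E [T [F c]]] % [T [F c]]] % [T [F var]]] % [T [F var]]]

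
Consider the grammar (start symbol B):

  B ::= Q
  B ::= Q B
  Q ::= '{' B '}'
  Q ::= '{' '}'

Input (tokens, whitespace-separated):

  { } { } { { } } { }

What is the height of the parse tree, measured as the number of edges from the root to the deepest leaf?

6

[B [Q { }] [B [Q { }] [B [Q { [B [Q { }]] }] [B [Q { }]]]]]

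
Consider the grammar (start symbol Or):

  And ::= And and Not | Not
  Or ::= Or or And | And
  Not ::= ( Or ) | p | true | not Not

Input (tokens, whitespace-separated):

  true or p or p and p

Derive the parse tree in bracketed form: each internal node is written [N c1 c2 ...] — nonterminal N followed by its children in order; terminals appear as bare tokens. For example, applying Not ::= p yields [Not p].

[Or [Or [Or [And [Not true]]] or [And [Not p]]] or [And [And [Not p]] and [Not p]]]

Or
Or or And
Or or And or And
And or And or And
Not or And or And
true or And or And
true or Not or And
true or p or And
true or p or And and Not
true or p or Not and Not
true or p or p and Not
true or p or p and p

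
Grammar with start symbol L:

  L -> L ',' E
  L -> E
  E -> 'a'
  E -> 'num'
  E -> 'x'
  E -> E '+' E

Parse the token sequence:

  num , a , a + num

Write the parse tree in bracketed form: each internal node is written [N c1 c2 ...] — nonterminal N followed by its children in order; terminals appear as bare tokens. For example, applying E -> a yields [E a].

[L [L [L [E num]] , [E a]] , [E [E a] + [E num]]]

L
L , E
L , E , E
E , E , E
num , E , E
num , a , E
num , a , E + E
num , a , a + E
num , a , a + num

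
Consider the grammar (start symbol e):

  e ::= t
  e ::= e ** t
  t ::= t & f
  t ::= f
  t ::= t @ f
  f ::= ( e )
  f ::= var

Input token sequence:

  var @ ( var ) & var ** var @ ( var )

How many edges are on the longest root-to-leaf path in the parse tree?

8

[e [e [t [t [t [f var]] @ [f ( [e [t [f var]]] )]] & [f var]]] ** [t [t [f var]] @ [f ( [e [t [f var]]] )]]]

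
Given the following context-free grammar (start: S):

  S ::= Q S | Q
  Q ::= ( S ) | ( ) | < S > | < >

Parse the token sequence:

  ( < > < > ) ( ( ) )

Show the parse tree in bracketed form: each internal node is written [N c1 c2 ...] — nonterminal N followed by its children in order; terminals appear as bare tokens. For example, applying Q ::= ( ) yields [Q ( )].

S
Q S
( S ) S
( Q S ) S
( < > S ) S
( < > Q ) S
( < > < > ) S
( < > < > ) Q
( < > < > ) ( S )
( < > < > ) ( Q )
( < > < > ) ( ( ) )

[S [Q ( [S [Q < >] [S [Q < >]]] )] [S [Q ( [S [Q ( )]] )]]]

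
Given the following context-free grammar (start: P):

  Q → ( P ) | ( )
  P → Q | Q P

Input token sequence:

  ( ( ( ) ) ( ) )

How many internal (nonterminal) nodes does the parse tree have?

[P [Q ( [P [Q ( [P [Q ( )]] )] [P [Q ( )]]] )]]

8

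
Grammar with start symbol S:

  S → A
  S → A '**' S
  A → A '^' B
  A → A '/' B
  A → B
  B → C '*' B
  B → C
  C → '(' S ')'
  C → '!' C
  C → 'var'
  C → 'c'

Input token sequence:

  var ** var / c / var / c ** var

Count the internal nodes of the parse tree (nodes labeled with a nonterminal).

21

[S [A [B [C var]]] ** [S [A [A [A [A [B [C var]]] / [B [C c]]] / [B [C var]]] / [B [C c]]] ** [S [A [B [C var]]]]]]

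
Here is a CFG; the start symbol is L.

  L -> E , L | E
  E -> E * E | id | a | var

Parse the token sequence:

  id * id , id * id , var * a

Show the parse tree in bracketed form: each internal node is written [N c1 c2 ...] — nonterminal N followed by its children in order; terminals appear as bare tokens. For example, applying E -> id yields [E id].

[L [E [E id] * [E id]] , [L [E [E id] * [E id]] , [L [E [E var] * [E a]]]]]

L
E , L
E * E , L
id * E , L
id * id , L
id * id , E , L
id * id , E * E , L
id * id , id * E , L
id * id , id * id , L
id * id , id * id , E
id * id , id * id , E * E
id * id , id * id , var * E
id * id , id * id , var * a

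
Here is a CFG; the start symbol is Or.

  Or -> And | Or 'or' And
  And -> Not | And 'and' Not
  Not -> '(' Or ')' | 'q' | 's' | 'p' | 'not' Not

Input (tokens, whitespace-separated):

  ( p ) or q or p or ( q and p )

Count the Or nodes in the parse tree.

6

[Or [Or [Or [Or [And [Not ( [Or [And [Not p]]] )]]] or [And [Not q]]] or [And [Not p]]] or [And [Not ( [Or [And [And [Not q]] and [Not p]]] )]]]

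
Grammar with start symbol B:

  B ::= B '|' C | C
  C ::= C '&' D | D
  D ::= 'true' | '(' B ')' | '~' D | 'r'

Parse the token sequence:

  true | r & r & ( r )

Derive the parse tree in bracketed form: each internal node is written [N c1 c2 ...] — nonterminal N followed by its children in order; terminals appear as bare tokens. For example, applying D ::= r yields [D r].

[B [B [C [D true]]] | [C [C [C [D r]] & [D r]] & [D ( [B [C [D r]]] )]]]

B
B | C
C | C
D | C
true | C
true | C & D
true | C & D & D
true | D & D & D
true | r & D & D
true | r & r & D
true | r & r & ( B )
true | r & r & ( C )
true | r & r & ( D )
true | r & r & ( r )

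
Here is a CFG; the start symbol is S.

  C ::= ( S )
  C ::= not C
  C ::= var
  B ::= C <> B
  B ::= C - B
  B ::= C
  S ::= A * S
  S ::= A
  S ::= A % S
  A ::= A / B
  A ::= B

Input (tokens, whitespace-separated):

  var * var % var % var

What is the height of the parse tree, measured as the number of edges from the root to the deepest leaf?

[S [A [B [C var]]] * [S [A [B [C var]]] % [S [A [B [C var]]] % [S [A [B [C var]]]]]]]

7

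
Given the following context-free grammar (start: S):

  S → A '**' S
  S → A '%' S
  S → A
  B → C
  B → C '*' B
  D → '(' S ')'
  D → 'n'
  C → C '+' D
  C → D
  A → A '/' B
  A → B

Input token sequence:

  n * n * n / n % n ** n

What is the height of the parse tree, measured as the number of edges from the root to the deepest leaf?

[S [A [A [B [C [D n]] * [B [C [D n]] * [B [C [D n]]]]]] / [B [C [D n]]]] % [S [A [B [C [D n]]]] ** [S [A [B [C [D n]]]]]]]

8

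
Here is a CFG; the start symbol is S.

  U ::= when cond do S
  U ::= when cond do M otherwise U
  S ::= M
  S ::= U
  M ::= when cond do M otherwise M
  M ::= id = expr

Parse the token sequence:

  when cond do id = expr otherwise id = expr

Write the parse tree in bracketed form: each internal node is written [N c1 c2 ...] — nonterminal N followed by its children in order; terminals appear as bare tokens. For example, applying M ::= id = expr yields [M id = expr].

[S [M when cond do [M id = expr] otherwise [M id = expr]]]

S
M
when cond do M otherwise M
when cond do id = expr otherwise M
when cond do id = expr otherwise id = expr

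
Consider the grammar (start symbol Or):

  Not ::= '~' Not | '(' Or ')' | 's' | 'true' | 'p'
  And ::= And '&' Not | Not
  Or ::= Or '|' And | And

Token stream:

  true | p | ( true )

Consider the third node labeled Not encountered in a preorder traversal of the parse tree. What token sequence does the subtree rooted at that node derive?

( true )

[Or [Or [Or [And [Not true]]] | [And [Not p]]] | [And [Not ( [Or [And [Not true]]] )]]]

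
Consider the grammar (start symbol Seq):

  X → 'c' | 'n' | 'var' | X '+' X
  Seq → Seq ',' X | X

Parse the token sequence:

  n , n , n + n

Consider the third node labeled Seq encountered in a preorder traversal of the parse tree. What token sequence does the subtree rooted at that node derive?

n

[Seq [Seq [Seq [X n]] , [X n]] , [X [X n] + [X n]]]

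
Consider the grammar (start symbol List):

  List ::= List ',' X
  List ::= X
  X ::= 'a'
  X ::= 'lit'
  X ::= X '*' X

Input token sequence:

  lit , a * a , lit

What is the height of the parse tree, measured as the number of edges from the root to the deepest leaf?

4

[List [List [List [X lit]] , [X [X a] * [X a]]] , [X lit]]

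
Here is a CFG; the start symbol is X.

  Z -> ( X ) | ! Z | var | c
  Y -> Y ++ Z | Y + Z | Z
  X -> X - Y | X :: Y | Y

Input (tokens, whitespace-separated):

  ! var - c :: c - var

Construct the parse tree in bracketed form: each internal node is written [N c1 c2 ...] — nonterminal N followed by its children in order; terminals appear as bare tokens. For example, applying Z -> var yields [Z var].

X
X - Y
X :: Y - Y
X - Y :: Y - Y
Y - Y :: Y - Y
Z - Y :: Y - Y
! Z - Y :: Y - Y
! var - Y :: Y - Y
! var - Z :: Y - Y
! var - c :: Y - Y
! var - c :: Z - Y
! var - c :: c - Y
! var - c :: c - Z
! var - c :: c - var

[X [X [X [X [Y [Z ! [Z var]]]] - [Y [Z c]]] :: [Y [Z c]]] - [Y [Z var]]]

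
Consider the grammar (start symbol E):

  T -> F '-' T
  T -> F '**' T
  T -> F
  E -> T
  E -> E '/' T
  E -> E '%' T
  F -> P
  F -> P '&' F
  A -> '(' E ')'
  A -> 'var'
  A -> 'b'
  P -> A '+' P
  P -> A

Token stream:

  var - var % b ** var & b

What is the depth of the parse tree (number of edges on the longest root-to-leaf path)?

7

[E [E [T [F [P [A var]]] - [T [F [P [A var]]]]]] % [T [F [P [A b]]] ** [T [F [P [A var]] & [F [P [A b]]]]]]]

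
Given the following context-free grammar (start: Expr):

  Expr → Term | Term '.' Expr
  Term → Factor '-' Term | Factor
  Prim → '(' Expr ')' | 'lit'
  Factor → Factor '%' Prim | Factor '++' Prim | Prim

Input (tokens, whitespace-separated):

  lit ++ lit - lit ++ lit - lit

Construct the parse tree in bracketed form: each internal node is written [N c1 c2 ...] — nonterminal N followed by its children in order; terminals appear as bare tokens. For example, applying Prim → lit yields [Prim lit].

Expr
Term
Factor - Term
Factor ++ Prim - Term
Prim ++ Prim - Term
lit ++ Prim - Term
lit ++ lit - Term
lit ++ lit - Factor - Term
lit ++ lit - Factor ++ Prim - Term
lit ++ lit - Prim ++ Prim - Term
lit ++ lit - lit ++ Prim - Term
lit ++ lit - lit ++ lit - Term
lit ++ lit - lit ++ lit - Factor
lit ++ lit - lit ++ lit - Prim
lit ++ lit - lit ++ lit - lit

[Expr [Term [Factor [Factor [Prim lit]] ++ [Prim lit]] - [Term [Factor [Factor [Prim lit]] ++ [Prim lit]] - [Term [Factor [Prim lit]]]]]]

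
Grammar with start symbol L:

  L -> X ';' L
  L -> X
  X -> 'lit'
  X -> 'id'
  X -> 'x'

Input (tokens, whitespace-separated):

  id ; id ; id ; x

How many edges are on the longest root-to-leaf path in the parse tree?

[L [X id] ; [L [X id] ; [L [X id] ; [L [X x]]]]]

5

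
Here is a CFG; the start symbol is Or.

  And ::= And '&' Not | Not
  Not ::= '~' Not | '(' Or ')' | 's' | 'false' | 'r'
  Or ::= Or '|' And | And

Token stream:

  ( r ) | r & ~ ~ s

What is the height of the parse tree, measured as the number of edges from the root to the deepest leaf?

7

[Or [Or [And [Not ( [Or [And [Not r]]] )]]] | [And [And [Not r]] & [Not ~ [Not ~ [Not s]]]]]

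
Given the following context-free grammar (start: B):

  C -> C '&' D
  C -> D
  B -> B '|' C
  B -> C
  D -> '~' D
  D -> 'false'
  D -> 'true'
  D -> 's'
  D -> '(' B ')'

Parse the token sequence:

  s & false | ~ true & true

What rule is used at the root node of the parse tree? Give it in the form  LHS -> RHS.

B -> B '|' C

[B [B [C [C [D s]] & [D false]]] | [C [C [D ~ [D true]]] & [D true]]]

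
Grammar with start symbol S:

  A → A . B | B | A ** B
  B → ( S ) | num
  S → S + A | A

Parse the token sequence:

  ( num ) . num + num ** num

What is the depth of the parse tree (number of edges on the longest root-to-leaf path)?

8

[S [S [A [A [B ( [S [A [B num]]] )]] . [B num]]] + [A [A [B num]] ** [B num]]]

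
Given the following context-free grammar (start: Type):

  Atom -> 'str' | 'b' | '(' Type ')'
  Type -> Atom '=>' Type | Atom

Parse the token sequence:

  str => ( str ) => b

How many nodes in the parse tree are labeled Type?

4

[Type [Atom str] => [Type [Atom ( [Type [Atom str]] )] => [Type [Atom b]]]]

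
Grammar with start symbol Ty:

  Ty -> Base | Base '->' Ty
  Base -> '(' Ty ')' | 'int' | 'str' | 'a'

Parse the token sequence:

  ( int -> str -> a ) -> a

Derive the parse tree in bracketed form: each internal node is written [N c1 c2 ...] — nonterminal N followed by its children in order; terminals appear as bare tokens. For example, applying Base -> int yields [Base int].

[Ty [Base ( [Ty [Base int] -> [Ty [Base str] -> [Ty [Base a]]]] )] -> [Ty [Base a]]]

Ty
Base -> Ty
( Ty ) -> Ty
( Base -> Ty ) -> Ty
( int -> Ty ) -> Ty
( int -> Base -> Ty ) -> Ty
( int -> str -> Ty ) -> Ty
( int -> str -> Base ) -> Ty
( int -> str -> a ) -> Ty
( int -> str -> a ) -> Base
( int -> str -> a ) -> a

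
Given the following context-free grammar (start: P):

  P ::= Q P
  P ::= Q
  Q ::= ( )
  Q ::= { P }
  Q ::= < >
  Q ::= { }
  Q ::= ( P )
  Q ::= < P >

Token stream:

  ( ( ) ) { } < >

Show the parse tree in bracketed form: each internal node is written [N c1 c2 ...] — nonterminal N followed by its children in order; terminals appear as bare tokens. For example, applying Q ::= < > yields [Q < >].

[P [Q ( [P [Q ( )]] )] [P [Q { }] [P [Q < >]]]]

P
Q P
( P ) P
( Q ) P
( ( ) ) P
( ( ) ) Q P
( ( ) ) { } P
( ( ) ) { } Q
( ( ) ) { } < >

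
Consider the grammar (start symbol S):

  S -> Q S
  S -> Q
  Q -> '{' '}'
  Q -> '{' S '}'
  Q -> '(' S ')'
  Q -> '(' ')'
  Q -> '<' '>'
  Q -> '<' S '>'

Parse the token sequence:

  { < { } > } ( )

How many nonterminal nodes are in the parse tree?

[S [Q { [S [Q < [S [Q { }]] >]] }] [S [Q ( )]]]

8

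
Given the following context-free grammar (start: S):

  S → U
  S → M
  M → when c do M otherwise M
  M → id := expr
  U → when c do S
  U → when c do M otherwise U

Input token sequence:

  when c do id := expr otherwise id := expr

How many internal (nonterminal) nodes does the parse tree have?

[S [M when c do [M id := expr] otherwise [M id := expr]]]

4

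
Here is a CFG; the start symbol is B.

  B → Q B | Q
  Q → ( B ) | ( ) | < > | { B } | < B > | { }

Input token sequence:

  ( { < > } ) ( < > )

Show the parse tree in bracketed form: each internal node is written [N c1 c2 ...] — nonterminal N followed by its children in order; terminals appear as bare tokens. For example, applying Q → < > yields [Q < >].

[B [Q ( [B [Q { [B [Q < >]] }]] )] [B [Q ( [B [Q < >]] )]]]

B
Q B
( B ) B
( Q ) B
( { B } ) B
( { Q } ) B
( { < > } ) B
( { < > } ) Q
( { < > } ) ( B )
( { < > } ) ( Q )
( { < > } ) ( < > )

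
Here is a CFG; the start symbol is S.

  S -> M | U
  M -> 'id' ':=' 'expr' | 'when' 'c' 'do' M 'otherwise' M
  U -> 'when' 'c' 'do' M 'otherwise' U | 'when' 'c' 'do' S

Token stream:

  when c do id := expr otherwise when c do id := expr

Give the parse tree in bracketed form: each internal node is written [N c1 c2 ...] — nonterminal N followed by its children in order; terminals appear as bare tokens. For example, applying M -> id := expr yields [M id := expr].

[S [U when c do [M id := expr] otherwise [U when c do [S [M id := expr]]]]]

S
U
when c do M otherwise U
when c do id := expr otherwise U
when c do id := expr otherwise when c do S
when c do id := expr otherwise when c do M
when c do id := expr otherwise when c do id := expr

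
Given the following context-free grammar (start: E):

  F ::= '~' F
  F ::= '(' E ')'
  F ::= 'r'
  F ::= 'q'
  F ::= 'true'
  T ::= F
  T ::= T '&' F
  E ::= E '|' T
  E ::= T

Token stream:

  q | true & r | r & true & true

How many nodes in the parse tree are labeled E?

3

[E [E [E [T [F q]]] | [T [T [F true]] & [F r]]] | [T [T [T [F r]] & [F true]] & [F true]]]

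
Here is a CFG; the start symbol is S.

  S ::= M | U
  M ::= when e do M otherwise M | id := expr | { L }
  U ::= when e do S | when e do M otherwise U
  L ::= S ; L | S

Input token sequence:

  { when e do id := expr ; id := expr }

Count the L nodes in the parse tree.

[S [M { [L [S [U when e do [S [M id := expr]]]] ; [L [S [M id := expr]]]] }]]

2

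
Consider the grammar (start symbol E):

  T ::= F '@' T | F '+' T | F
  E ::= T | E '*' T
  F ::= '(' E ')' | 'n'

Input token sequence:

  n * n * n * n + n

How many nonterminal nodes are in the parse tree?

14

[E [E [E [E [T [F n]]] * [T [F n]]] * [T [F n]]] * [T [F n] + [T [F n]]]]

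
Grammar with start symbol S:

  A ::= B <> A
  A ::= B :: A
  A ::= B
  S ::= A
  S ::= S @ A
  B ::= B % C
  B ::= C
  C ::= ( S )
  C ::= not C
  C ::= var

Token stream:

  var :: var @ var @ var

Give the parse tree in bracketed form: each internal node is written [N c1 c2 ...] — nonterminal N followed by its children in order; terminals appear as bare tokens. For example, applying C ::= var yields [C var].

[S [S [S [A [B [C var]] :: [A [B [C var]]]]] @ [A [B [C var]]]] @ [A [B [C var]]]]

S
S @ A
S @ A @ A
A @ A @ A
B :: A @ A @ A
C :: A @ A @ A
var :: A @ A @ A
var :: B @ A @ A
var :: C @ A @ A
var :: var @ A @ A
var :: var @ B @ A
var :: var @ C @ A
var :: var @ var @ A
var :: var @ var @ B
var :: var @ var @ C
var :: var @ var @ var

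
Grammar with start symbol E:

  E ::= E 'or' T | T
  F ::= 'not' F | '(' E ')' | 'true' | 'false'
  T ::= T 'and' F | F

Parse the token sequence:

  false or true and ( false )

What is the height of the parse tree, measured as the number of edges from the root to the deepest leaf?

6

[E [E [T [F false]]] or [T [T [F true]] and [F ( [E [T [F false]]] )]]]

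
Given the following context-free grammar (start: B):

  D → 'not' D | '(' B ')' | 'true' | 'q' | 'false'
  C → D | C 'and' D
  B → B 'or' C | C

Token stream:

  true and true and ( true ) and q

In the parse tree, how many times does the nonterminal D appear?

5

[B [C [C [C [C [D true]] and [D true]] and [D ( [B [C [D true]]] )]] and [D q]]]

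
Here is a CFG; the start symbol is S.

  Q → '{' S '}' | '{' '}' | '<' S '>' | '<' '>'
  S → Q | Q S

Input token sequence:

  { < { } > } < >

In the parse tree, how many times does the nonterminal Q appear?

[S [Q { [S [Q < [S [Q { }]] >]] }] [S [Q < >]]]

4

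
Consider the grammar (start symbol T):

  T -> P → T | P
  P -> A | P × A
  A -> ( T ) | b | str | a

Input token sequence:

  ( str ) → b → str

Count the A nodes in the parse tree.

[T [P [A ( [T [P [A str]]] )]] → [T [P [A b]] → [T [P [A str]]]]]

4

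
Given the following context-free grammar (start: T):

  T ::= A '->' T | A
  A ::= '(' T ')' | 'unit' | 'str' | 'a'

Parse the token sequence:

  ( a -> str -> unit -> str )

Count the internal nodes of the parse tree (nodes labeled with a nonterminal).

10

[T [A ( [T [A a] -> [T [A str] -> [T [A unit] -> [T [A str]]]]] )]]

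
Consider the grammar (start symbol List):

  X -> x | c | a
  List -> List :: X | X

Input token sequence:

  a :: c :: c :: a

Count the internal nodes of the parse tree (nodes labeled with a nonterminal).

[List [List [List [List [X a]] :: [X c]] :: [X c]] :: [X a]]

8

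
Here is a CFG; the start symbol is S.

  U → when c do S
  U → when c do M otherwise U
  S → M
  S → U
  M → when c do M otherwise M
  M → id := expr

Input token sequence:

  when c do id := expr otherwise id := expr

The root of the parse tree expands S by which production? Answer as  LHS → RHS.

S → M

[S [M when c do [M id := expr] otherwise [M id := expr]]]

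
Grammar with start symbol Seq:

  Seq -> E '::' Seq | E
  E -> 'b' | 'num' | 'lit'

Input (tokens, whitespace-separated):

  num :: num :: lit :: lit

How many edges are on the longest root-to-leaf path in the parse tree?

5

[Seq [E num] :: [Seq [E num] :: [Seq [E lit] :: [Seq [E lit]]]]]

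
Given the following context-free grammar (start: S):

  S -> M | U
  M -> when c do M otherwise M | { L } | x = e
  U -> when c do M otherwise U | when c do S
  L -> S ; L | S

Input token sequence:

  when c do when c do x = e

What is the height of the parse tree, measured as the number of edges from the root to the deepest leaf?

[S [U when c do [S [U when c do [S [M x = e]]]]]]

6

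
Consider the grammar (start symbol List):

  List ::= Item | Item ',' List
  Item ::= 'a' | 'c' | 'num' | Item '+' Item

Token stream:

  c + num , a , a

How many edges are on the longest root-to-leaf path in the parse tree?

4

[List [Item [Item c] + [Item num]] , [List [Item a] , [List [Item a]]]]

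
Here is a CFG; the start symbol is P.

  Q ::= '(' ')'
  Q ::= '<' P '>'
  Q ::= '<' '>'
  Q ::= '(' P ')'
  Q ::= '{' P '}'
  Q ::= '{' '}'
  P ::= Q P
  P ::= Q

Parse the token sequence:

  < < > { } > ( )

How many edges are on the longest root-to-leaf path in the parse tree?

5

[P [Q < [P [Q < >] [P [Q { }]]] >] [P [Q ( )]]]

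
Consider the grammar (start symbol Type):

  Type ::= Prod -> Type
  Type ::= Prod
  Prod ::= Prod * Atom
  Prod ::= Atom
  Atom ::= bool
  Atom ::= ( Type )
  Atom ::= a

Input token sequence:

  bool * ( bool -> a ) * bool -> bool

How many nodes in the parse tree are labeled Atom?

[Type [Prod [Prod [Prod [Atom bool]] * [Atom ( [Type [Prod [Atom bool]] -> [Type [Prod [Atom a]]]] )]] * [Atom bool]] -> [Type [Prod [Atom bool]]]]

6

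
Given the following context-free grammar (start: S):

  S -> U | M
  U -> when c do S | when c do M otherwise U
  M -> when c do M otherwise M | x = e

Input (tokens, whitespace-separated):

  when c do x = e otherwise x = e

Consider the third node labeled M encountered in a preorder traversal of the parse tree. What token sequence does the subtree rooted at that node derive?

x = e

[S [M when c do [M x = e] otherwise [M x = e]]]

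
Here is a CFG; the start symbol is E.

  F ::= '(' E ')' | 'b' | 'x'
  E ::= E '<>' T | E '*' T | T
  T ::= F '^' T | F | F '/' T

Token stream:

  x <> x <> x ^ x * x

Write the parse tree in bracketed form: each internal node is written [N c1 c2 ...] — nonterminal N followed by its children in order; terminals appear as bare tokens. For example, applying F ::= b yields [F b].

E
E * T
E <> T * T
E <> T <> T * T
T <> T <> T * T
F <> T <> T * T
x <> T <> T * T
x <> F <> T * T
x <> x <> T * T
x <> x <> F ^ T * T
x <> x <> x ^ T * T
x <> x <> x ^ F * T
x <> x <> x ^ x * T
x <> x <> x ^ x * F
x <> x <> x ^ x * x

[E [E [E [E [T [F x]]] <> [T [F x]]] <> [T [F x] ^ [T [F x]]]] * [T [F x]]]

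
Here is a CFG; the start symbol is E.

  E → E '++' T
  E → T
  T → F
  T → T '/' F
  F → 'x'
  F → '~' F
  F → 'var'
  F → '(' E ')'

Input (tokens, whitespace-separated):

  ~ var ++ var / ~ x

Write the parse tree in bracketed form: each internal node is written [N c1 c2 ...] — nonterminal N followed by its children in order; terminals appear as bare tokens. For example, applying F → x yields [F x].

E
E ++ T
T ++ T
F ++ T
~ F ++ T
~ var ++ T
~ var ++ T / F
~ var ++ F / F
~ var ++ var / F
~ var ++ var / ~ F
~ var ++ var / ~ x

[E [E [T [F ~ [F var]]]] ++ [T [T [F var]] / [F ~ [F x]]]]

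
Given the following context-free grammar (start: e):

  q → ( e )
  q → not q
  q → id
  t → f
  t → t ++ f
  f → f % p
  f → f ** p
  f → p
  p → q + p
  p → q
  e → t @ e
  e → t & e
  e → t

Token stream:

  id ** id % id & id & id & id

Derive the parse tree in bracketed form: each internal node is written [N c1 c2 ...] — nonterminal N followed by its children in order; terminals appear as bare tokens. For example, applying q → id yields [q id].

[e [t [f [f [f [p [q id]]] ** [p [q id]]] % [p [q id]]]] & [e [t [f [p [q id]]]] & [e [t [f [p [q id]]]] & [e [t [f [p [q id]]]]]]]]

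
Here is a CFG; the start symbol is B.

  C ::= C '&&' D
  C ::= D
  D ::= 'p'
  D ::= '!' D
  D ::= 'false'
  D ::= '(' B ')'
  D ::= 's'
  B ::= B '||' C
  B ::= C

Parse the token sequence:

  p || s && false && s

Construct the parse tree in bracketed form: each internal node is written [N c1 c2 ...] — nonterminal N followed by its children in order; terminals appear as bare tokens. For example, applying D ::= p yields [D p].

[B [B [C [D p]]] || [C [C [C [D s]] && [D false]] && [D s]]]

B
B || C
C || C
D || C
p || C
p || C && D
p || C && D && D
p || D && D && D
p || s && D && D
p || s && false && D
p || s && false && s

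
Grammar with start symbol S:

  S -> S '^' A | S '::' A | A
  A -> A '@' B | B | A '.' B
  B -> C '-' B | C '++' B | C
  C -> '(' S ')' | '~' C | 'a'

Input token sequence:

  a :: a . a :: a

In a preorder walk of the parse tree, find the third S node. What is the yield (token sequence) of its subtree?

a

[S [S [S [A [B [C a]]]] :: [A [A [B [C a]]] . [B [C a]]]] :: [A [B [C a]]]]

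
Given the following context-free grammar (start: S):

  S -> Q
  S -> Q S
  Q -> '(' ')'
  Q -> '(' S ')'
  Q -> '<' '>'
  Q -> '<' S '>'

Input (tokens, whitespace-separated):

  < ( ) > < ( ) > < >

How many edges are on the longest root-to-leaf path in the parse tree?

5

[S [Q < [S [Q ( )]] >] [S [Q < [S [Q ( )]] >] [S [Q < >]]]]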